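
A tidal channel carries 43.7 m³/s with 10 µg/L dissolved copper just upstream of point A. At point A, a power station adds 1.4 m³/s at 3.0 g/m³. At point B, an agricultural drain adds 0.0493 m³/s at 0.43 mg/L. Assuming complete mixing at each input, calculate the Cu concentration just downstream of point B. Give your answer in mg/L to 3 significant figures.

10 µg/L = 0.01 mg/L.
After input A: C = (43.7·0.01 + 1.4·3) / 45.1 = 0.1028 mg/L.
After input B: C = (45.1·0.1028 + 0.0493·0.43) / 45.15 = 0.1032 mg/L.

0.103 mg/L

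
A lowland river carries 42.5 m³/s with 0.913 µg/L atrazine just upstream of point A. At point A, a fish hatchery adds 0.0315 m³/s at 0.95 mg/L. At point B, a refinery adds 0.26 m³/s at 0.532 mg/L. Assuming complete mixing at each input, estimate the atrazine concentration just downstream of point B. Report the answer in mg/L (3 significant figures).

0.00484 mg/L

0.913 µg/L = 0.000913 mg/L.
After input A: C = (42.5·0.000913 + 0.0315·0.95) / 42.53 = 0.001616 mg/L.
After input B: C = (42.53·0.001616 + 0.26·0.532) / 42.79 = 0.004839 mg/L.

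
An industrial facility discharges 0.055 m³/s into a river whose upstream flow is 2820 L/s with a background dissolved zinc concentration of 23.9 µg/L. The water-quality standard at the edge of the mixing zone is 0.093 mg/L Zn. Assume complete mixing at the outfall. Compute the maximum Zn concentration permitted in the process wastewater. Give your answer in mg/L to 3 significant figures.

2820 L/s = 2.82 m³/s.
23.9 µg/L = 0.0239 mg/L.
Mass balance: 0.093·2.875 = 0.055·Cₑ + 2.82·0.0239.
Cₑ = (0.2674 − 0.0674) / 0.055 = 3.636 mg/L.

3.64 mg/L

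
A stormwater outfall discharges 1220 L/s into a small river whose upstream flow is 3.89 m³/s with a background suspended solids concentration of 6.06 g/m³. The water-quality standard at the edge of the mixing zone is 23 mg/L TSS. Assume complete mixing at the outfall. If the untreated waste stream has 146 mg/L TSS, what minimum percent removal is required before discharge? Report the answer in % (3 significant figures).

1220 L/s = 1.22 m³/s.
Mass balance: 23·5.11 = 1.22·Cₑ + 3.89·6.06.
Cₑ = (117.5 − 23.57) / 1.22 = 77.01 mg/L.
Required removal = 1 − 77.01/146 = 47.25 %.

47.3 %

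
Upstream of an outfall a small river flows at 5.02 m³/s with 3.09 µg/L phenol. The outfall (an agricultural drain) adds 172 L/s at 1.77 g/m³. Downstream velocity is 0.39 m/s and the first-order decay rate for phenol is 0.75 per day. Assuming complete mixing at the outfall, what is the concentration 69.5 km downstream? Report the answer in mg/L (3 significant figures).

172 L/s = 0.172 m³/s.
3.09 µg/L = 0.00309 mg/L.
After complete mixing, C₀ = (0.172·1.77 + 5.02·0.00309) / 5.192 = 0.06162 mg/L.
Travel time t = 6.95e+04 m / 0.39 m/s = 1.782e+05 s = 2.063 d.
C = 0.06162·exp(−0.75·2.063) = 0.06162·0.2129 = 0.01312 mg/L.

0.0131 mg/L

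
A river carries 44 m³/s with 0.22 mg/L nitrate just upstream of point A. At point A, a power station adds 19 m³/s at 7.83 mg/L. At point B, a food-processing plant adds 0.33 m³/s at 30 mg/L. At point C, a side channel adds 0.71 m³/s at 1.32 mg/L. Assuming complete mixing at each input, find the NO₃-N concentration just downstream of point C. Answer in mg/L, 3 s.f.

2.64 mg/L

After input A: C = (44·0.22 + 19·7.83) / 63 = 2.515 mg/L.
After input B: C = (63·2.515 + 0.33·30) / 63.33 = 2.658 mg/L.
After input C: C = (63.33·2.658 + 0.71·1.32) / 64.04 = 2.643 mg/L.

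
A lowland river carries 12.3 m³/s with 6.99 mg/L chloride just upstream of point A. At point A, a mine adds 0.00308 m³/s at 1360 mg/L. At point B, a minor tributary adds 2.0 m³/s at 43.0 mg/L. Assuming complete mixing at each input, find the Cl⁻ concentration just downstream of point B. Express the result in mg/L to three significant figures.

12.3 mg/L

After input A: C = (12.3·6.99 + 0.00308·1360) / 12.3 = 7.329 mg/L.
After input B: C = (12.3·7.329 + 2·43) / 14.3 = 12.32 mg/L.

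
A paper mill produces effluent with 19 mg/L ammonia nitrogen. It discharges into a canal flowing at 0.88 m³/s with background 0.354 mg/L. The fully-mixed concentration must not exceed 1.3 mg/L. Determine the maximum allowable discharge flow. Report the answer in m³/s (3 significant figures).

Mass balance at complete mixing: C_std·(Q_w + Q_r) = Q_w·C_e + Q_r·C_b.
Rearranging, Q_w = Q_r·(C_std − C_b)/(C_e − C_std) = 0.88·(1.3 − 0.354) / (19 − 1.3) = 0.04703 m³/s.

0.0470 m³/s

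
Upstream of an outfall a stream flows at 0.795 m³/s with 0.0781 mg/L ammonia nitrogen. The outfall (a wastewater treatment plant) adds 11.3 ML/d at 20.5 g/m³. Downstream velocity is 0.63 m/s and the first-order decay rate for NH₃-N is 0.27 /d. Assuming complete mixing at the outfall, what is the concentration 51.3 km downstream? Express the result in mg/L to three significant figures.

2.30 mg/L

11.3 ML/d = 0.1308 m³/s.
After complete mixing, C₀ = (0.1308·20.5 + 0.795·0.0781) / 0.9258 = 2.963 mg/L.
Travel time t = 5.13e+04 m / 0.63 m/s = 8.143e+04 s = 0.9425 d.
C = 2.963·exp(−0.27·0.9425) = 2.963·0.7753 = 2.297 mg/L.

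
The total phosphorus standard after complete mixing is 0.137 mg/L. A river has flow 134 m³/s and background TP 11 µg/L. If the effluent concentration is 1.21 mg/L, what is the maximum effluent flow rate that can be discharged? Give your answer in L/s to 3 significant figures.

15700 L/s

11 µg/L = 0.011 mg/L.
Mass balance at complete mixing: C_std·(Q_w + Q_r) = Q_w·C_e + Q_r·C_b.
Rearranging, Q_w = Q_r·(C_std − C_b)/(C_e − C_std) = 134·(0.137 − 0.011) / (1.21 − 0.137) = 15.74 m³/s.
= 1.574e+04 L/s.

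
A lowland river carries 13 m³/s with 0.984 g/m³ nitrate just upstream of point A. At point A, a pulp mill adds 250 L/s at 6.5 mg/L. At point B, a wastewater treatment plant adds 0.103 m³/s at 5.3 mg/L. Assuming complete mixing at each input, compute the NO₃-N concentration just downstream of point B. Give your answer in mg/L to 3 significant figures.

1.12 mg/L

250 L/s = 0.25 m³/s.
After input A: C = (13·0.984 + 0.25·6.5) / 13.25 = 1.088 mg/L.
After input B: C = (13.25·1.088 + 0.103·5.3) / 13.35 = 1.121 mg/L.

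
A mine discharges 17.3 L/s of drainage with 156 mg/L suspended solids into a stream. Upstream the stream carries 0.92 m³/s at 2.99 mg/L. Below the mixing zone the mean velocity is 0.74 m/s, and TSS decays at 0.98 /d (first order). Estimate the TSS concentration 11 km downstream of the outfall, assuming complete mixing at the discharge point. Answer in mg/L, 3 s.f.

17.3 L/s = 0.0173 m³/s.
After complete mixing, C₀ = (0.0173·156 + 0.92·2.99) / 0.9373 = 5.814 mg/L.
Travel time t = 1.1e+04 m / 0.74 m/s = 1.486e+04 s = 0.172 d.
C = 5.814·exp(−0.98·0.172) = 5.814·0.8448 = 4.912 mg/L.

4.91 mg/L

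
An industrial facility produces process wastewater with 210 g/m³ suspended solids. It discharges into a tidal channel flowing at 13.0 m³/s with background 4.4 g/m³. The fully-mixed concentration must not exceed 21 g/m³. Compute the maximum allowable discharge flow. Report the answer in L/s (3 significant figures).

Mass balance at complete mixing: C_std·(Q_w + Q_r) = Q_w·C_e + Q_r·C_b.
Rearranging, Q_w = Q_r·(C_std − C_b)/(C_e − C_std) = 13.0·(21 − 4.4) / (210 − 21) = 1.142 m³/s.
= 1142 L/s.

1140 L/s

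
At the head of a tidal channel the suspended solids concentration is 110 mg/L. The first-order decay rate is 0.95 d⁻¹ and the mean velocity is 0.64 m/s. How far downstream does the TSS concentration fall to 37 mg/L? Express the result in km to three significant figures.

63.4 km

From C = C₀·e^(−kt), t = ln(C₀/C)/k = ln(110/37)/0.95 = 1.09/0.95 = 1.147 d.
Distance = v·t = 0.64 m/s × 9.909e+04 s = 6.342e+04 m = 63.42 km.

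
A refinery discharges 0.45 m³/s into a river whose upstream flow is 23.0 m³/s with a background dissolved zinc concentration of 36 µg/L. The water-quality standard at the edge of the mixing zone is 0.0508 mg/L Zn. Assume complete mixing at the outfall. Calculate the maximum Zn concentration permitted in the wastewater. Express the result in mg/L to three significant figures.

0.807 mg/L

36 µg/L = 0.036 mg/L.
Mass balance: 0.0508·23.45 = 0.45·Cₑ + 23·0.036.
Cₑ = (1.191 − 0.828) / 0.45 = 0.8072 mg/L.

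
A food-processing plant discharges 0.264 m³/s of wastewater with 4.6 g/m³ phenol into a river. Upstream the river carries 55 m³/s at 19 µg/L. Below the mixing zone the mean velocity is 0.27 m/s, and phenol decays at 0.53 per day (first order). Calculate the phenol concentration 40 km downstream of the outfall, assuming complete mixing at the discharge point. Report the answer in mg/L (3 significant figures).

0.0165 mg/L

19 µg/L = 0.019 mg/L.
After complete mixing, C₀ = (0.264·4.6 + 55·0.019) / 55.26 = 0.04088 mg/L.
Travel time t = 4e+04 m / 0.27 m/s = 1.481e+05 s = 1.715 d.
C = 0.04088·exp(−0.53·1.715) = 0.04088·0.403 = 0.01648 mg/L.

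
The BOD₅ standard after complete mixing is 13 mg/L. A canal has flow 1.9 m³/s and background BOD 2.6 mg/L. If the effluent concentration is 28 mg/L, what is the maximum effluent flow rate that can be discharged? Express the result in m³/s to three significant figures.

Mass balance at complete mixing: C_std·(Q_w + Q_r) = Q_w·C_e + Q_r·C_b.
Rearranging, Q_w = Q_r·(C_std − C_b)/(C_e − C_std) = 1.9·(13 − 2.6) / (28 − 13) = 1.317 m³/s.

1.32 m³/s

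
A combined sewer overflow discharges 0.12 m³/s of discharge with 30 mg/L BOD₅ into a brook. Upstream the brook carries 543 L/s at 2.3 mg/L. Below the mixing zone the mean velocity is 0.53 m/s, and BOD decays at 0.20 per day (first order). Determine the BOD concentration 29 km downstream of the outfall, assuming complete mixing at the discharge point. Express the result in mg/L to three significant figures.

6.44 mg/L

543 L/s = 0.543 m³/s.
After complete mixing, C₀ = (0.12·30 + 0.543·2.3) / 0.663 = 7.314 mg/L.
Travel time t = 2.9e+04 m / 0.53 m/s = 5.472e+04 s = 0.6333 d.
C = 7.314·exp(−0.20·0.6333) = 7.314·0.881 = 6.444 mg/L.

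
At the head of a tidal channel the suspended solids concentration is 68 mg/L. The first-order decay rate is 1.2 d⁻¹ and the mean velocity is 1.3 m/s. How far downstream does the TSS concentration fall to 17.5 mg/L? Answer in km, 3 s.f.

127 km

From C = C₀·e^(−kt), t = ln(C₀/C)/k = ln(68/17.5)/1.2 = 1.357/1.2 = 1.131 d.
Distance = v·t = 1.3 m/s × 9.773e+04 s = 1.27e+05 m = 127 km.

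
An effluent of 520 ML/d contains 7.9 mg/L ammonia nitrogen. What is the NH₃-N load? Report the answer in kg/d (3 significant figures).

520 ML/d = 6.019 m³/s.
Mass flux = Q·C = 6.019 m³/s × 7.9 g/m³ = 47.55 g/s.
= 47.55 g/s × 86.4 = 4108 kg/d.

4110 kg/d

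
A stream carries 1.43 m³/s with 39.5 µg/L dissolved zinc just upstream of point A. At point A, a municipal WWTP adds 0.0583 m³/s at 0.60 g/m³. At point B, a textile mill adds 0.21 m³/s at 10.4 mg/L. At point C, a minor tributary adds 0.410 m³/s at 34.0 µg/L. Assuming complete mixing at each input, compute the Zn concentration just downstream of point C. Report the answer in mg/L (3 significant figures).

39.5 µg/L = 0.0395 mg/L.
After input A: C = (1.43·0.0395 + 0.0583·0.6) / 1.488 = 0.06146 mg/L.
After input B: C = (1.488·0.06146 + 0.21·10.4) / 1.698 = 1.34 mg/L.
34.0 µg/L = 0.034 mg/L.
After input C: C = (1.698·1.34 + 0.41·0.034) / 2.108 = 1.086 mg/L.

1.09 mg/L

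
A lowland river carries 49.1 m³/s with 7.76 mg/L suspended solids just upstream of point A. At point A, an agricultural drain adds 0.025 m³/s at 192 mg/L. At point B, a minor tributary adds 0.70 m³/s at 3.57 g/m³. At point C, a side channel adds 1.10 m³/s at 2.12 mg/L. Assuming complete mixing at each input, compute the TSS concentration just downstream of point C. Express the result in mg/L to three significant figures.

7.67 mg/L

After input A: C = (49.1·7.76 + 0.025·192) / 49.12 = 7.854 mg/L.
After input B: C = (49.12·7.854 + 0.7·3.57) / 49.83 = 7.794 mg/L.
After input C: C = (49.83·7.794 + 1.1·2.12) / 50.93 = 7.671 mg/L.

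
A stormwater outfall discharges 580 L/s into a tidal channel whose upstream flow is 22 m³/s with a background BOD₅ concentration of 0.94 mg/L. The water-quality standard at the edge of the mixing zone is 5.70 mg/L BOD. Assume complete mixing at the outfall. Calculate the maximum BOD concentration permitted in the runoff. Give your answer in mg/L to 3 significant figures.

186 mg/L

580 L/s = 0.58 m³/s.
Mass balance: 5.7·22.58 = 0.58·Cₑ + 22·0.94.
Cₑ = (128.7 − 20.68) / 0.58 = 186.3 mg/L.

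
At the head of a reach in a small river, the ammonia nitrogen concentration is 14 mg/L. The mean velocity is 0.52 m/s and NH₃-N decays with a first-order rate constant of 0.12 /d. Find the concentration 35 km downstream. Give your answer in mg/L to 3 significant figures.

Travel time t = 35 km / 0.52 m/s = 3.5e+04/0.52 = 6.731e+04 s = 0.779 d.
First-order decay: C = 14·exp(−0.12·0.779) = 14·0.9108 = 12.75 mg/L.

12.8 mg/L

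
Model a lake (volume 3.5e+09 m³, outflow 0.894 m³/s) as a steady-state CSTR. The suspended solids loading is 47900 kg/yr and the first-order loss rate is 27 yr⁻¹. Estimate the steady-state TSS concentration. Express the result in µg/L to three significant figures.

Outflow Q = 0.894 m³/s × 3.156e+07 s/yr = 2.821e+07 m³/yr.
Steady-state CSTR mass balance: W = Q·C + k·V·C, so C = W/(Q + kV).
Q + kV = 2.821e+07 + 27·3.5e+09 = 9.453e+10 m³/yr.
C = 47900/9.453e+10 = 5.067e-07 kg/m³ = 0.0005067 mg/L = 0.5067 µg/L.

0.507 µg/L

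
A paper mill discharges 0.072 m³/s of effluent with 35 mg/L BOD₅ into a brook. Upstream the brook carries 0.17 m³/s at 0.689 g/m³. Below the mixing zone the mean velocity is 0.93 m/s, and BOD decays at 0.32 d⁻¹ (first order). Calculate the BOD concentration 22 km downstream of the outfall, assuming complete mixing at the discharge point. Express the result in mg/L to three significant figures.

9.98 mg/L

After complete mixing, C₀ = (0.072·35 + 0.17·0.689) / 0.242 = 10.9 mg/L.
Travel time t = 2.2e+04 m / 0.93 m/s = 2.366e+04 s = 0.2738 d.
C = 10.9·exp(−0.32·0.2738) = 10.9·0.9161 = 9.983 mg/L.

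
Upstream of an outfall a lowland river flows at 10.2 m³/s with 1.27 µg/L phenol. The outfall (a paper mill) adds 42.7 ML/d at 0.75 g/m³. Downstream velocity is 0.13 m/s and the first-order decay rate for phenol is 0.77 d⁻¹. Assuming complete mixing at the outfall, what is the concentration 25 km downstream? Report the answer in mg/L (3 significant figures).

0.00646 mg/L

42.7 ML/d = 0.4942 m³/s.
1.27 µg/L = 0.00127 mg/L.
After complete mixing, C₀ = (0.4942·0.75 + 10.2·0.00127) / 10.69 = 0.03587 mg/L.
Travel time t = 2.5e+04 m / 0.13 m/s = 1.923e+05 s = 2.226 d.
C = 0.03587·exp(−0.77·2.226) = 0.03587·0.1802 = 0.006463 mg/L.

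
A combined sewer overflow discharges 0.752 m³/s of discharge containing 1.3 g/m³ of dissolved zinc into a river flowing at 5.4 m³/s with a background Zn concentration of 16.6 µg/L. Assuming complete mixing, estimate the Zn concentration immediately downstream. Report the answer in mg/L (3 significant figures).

16.6 µg/L = 0.0166 mg/L.
Flow-weighted mixing gives C = (0.752·1.3 + 5.4·0.0166) / (0.752 + 5.4) = 1.067/6.152 = 0.1735 mg/L.

0.173 mg/L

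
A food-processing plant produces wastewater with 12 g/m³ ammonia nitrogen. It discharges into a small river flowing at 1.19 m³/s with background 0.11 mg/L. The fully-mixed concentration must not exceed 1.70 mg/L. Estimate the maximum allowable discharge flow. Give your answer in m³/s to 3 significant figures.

Mass balance at complete mixing: C_std·(Q_w + Q_r) = Q_w·C_e + Q_r·C_b.
Rearranging, Q_w = Q_r·(C_std − C_b)/(C_e − C_std) = 1.19·(1.7 − 0.11) / (12 − 1.7) = 0.1837 m³/s.

0.184 m³/s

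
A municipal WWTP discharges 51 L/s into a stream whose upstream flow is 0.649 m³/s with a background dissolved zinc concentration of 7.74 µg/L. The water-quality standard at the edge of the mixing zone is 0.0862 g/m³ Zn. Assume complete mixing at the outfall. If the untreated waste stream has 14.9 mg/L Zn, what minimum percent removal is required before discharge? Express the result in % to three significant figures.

51 L/s = 0.051 m³/s.
7.74 µg/L = 0.00774 mg/L.
Mass balance: 0.0862·0.7 = 0.051·Cₑ + 0.649·0.00774.
Cₑ = (0.06034 − 0.005023) / 0.051 = 1.085 mg/L.
Required removal = 1 − 1.085/14.9 = 92.72 %.

92.7 %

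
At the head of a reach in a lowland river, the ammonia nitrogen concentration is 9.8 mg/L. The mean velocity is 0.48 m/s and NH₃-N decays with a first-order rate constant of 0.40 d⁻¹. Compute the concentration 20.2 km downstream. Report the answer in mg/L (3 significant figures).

Travel time t = 20.2 km / 0.48 m/s = 2.02e+04/0.48 = 4.208e+04 s = 0.4871 d.
First-order decay: C = 9.8·exp(−0.40·0.4871) = 9.8·0.823 = 8.065 mg/L.

8.07 mg/L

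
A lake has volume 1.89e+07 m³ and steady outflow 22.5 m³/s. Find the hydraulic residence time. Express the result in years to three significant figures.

Q = 22.5 m³/s × 3.156e+07 s/yr = 7.1e+08 m³/yr.
Hydraulic residence time τ = V/Q = 1.89e+07/7.1e+08 = 0.02662 yr.

0.0266 yr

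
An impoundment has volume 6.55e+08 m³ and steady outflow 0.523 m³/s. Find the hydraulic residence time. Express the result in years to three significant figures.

Q = 0.523 m³/s × 3.156e+07 s/yr = 1.65e+07 m³/yr.
Hydraulic residence time τ = V/Q = 6.55e+08/1.65e+07 = 39.69 yr.

39.7 yr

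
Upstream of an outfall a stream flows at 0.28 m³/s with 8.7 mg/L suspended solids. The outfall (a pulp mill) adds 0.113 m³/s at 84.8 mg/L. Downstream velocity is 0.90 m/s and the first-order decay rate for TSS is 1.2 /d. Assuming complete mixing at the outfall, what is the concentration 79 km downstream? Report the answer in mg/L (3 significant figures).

9.04 mg/L

After complete mixing, C₀ = (0.113·84.8 + 0.28·8.7) / 0.393 = 30.58 mg/L.
Travel time t = 7.9e+04 m / 0.90 m/s = 8.778e+04 s = 1.016 d.
C = 30.58·exp(−1.2·1.016) = 30.58·0.2955 = 9.036 mg/L.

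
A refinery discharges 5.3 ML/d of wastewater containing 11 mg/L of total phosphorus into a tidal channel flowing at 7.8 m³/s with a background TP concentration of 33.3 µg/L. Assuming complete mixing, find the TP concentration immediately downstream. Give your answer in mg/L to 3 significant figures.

5.3 ML/d = 0.06134 m³/s.
33.3 µg/L = 0.0333 mg/L.
By mass balance at complete mixing, C = (0.06134·11 + 7.8·0.0333) / (0.06134 + 7.8) = 0.9345/7.861 = 0.1189 mg/L.

0.119 mg/L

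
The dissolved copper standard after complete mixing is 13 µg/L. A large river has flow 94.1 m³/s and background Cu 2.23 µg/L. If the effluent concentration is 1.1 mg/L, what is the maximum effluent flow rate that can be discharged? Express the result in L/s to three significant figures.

932 L/s

2.23 µg/L = 0.00223 mg/L.
13 µg/L = 0.013 mg/L.
Mass balance at complete mixing: C_std·(Q_w + Q_r) = Q_w·C_e + Q_r·C_b.
Rearranging, Q_w = Q_r·(C_std − C_b)/(C_e − C_std) = 94.1·(0.013 − 0.00223) / (1.1 − 0.013) = 0.9323 m³/s.
= 932.3 L/s.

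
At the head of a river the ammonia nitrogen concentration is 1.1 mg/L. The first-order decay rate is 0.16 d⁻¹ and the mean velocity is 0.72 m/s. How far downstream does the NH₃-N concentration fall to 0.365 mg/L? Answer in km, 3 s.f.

429 km

From C = C₀·e^(−kt), t = ln(C₀/C)/k = ln(1.1/0.365)/0.16 = 1.103/0.16 = 6.895 d.
Distance = v·t = 0.72 m/s × 5.957e+05 s = 4.289e+05 m = 428.9 km.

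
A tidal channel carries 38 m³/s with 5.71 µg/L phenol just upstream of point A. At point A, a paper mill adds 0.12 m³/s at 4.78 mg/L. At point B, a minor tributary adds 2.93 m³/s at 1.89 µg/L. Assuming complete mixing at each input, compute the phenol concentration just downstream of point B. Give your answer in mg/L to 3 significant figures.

0.0194 mg/L

5.71 µg/L = 0.00571 mg/L.
After input A: C = (38·0.00571 + 0.12·4.78) / 38.12 = 0.02074 mg/L.
1.89 µg/L = 0.00189 mg/L.
After input B: C = (38.12·0.02074 + 2.93·0.00189) / 41.05 = 0.01939 mg/L.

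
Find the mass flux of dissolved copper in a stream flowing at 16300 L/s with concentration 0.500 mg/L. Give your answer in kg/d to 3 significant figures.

16300 L/s = 16.3 m³/s.
Mass flux = Q·C = 16.3 m³/s × 0.5 g/m³ = 8.15 g/s.
= 8.15 g/s × 86.4 = 704.2 kg/d.

704 kg/d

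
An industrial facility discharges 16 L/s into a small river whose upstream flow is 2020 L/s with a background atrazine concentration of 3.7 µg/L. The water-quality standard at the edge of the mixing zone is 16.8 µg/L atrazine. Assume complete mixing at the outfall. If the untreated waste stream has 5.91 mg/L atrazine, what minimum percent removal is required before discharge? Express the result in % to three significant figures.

16 L/s = 0.016 m³/s.
2020 L/s = 2.02 m³/s.
3.7 µg/L = 0.0037 mg/L.
16.8 µg/L = 0.0168 mg/L.
Mass balance: 0.0168·2.036 = 0.016·Cₑ + 2.02·0.0037.
Cₑ = (0.0342 − 0.007474) / 0.016 = 1.671 mg/L.
Required removal = 1 − 1.671/5.91 = 71.73 %.

71.7 %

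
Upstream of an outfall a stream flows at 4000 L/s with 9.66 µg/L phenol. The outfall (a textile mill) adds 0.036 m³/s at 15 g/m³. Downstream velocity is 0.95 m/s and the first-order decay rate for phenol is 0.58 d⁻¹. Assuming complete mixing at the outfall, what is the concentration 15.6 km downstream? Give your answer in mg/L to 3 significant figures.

0.128 mg/L

4000 L/s = 4 m³/s.
9.66 µg/L = 0.00966 mg/L.
After complete mixing, C₀ = (0.036·15 + 4·0.00966) / 4.036 = 0.1434 mg/L.
Travel time t = 1.56e+04 m / 0.95 m/s = 1.642e+04 s = 0.1901 d.
C = 0.1434·exp(−0.58·0.1901) = 0.1434·0.8956 = 0.1284 mg/L.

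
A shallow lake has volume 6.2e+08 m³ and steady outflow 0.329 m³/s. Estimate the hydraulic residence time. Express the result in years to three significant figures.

59.7 yr

Q = 0.329 m³/s × 3.156e+07 s/yr = 1.038e+07 m³/yr.
Hydraulic residence time τ = V/Q = 6.2e+08/1.038e+07 = 59.72 yr.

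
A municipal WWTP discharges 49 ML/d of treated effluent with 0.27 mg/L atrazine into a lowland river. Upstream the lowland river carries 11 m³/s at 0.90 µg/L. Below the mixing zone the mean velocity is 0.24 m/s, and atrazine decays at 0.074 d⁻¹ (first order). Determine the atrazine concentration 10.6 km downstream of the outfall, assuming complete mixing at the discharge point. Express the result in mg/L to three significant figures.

0.0136 mg/L

49 ML/d = 0.5671 m³/s.
0.90 µg/L = 0.0009 mg/L.
After complete mixing, C₀ = (0.5671·0.27 + 11·0.0009) / 11.57 = 0.01409 mg/L.
Travel time t = 1.06e+04 m / 0.24 m/s = 4.417e+04 s = 0.5112 d.
C = 0.01409·exp(−0.074·0.5112) = 0.01409·0.9629 = 0.01357 mg/L.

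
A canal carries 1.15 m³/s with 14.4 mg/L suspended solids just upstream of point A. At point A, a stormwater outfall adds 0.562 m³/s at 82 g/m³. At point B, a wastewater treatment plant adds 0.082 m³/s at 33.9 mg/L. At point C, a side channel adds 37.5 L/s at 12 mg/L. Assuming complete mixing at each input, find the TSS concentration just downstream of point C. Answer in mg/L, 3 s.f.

After input A: C = (1.15·14.4 + 0.562·82) / 1.712 = 36.59 mg/L.
After input B: C = (1.712·36.59 + 0.082·33.9) / 1.794 = 36.47 mg/L.
37.5 L/s = 0.0375 m³/s.
After input C: C = (1.794·36.47 + 0.0375·12) / 1.832 = 35.97 mg/L.

36.0 mg/L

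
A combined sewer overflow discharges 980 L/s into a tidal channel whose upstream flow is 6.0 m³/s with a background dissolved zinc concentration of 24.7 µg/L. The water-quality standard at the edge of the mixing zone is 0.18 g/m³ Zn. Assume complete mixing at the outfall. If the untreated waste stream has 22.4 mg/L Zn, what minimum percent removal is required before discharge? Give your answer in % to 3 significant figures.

95.0 %

980 L/s = 0.98 m³/s.
24.7 µg/L = 0.0247 mg/L.
Mass balance: 0.18·6.98 = 0.98·Cₑ + 6·0.0247.
Cₑ = (1.256 − 0.1482) / 0.98 = 1.131 mg/L.
Required removal = 1 − 1.131/22.4 = 94.95 %.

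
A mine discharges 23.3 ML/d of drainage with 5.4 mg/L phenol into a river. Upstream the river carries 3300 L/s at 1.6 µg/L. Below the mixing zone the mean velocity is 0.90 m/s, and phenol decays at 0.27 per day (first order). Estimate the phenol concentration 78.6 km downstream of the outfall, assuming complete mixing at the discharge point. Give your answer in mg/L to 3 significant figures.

23.3 ML/d = 0.2697 m³/s.
3300 L/s = 3.3 m³/s.
1.6 µg/L = 0.0016 mg/L.
After complete mixing, C₀ = (0.2697·5.4 + 3.3·0.0016) / 3.57 = 0.4094 mg/L.
Travel time t = 7.86e+04 m / 0.90 m/s = 8.733e+04 s = 1.011 d.
C = 0.4094·exp(−0.27·1.011) = 0.4094·0.7612 = 0.3116 mg/L.

0.312 mg/L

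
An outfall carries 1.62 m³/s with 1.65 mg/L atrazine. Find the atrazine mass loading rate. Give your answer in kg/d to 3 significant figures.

Mass flux = Q·C = 1.62 m³/s × 1.65 g/m³ = 2.673 g/s.
= 2.673 g/s × 86.4 = 230.9 kg/d.

231 kg/d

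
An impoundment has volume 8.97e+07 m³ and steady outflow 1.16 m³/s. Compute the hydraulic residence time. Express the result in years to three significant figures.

Q = 1.16 m³/s × 3.156e+07 s/yr = 3.661e+07 m³/yr.
Hydraulic residence time τ = V/Q = 8.97e+07/3.661e+07 = 2.45 yr.

2.45 yr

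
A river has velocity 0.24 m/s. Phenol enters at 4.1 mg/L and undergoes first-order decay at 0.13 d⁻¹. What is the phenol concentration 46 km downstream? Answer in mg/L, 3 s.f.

3.07 mg/L

Travel time t = 46 km / 0.24 m/s = 4.6e+04/0.24 = 1.917e+05 s = 2.218 d.
First-order decay: C = 4.1·exp(−0.13·2.218) = 4.1·0.7495 = 3.073 mg/L.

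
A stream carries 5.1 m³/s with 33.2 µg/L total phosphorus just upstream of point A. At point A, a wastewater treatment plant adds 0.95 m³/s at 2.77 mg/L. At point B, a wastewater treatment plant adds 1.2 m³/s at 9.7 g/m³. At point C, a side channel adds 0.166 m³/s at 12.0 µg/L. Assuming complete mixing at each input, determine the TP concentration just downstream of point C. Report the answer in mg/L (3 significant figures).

1.95 mg/L

33.2 µg/L = 0.0332 mg/L.
After input A: C = (5.1·0.0332 + 0.95·2.77) / 6.05 = 0.4629 mg/L.
After input B: C = (6.05·0.4629 + 1.2·9.7) / 7.25 = 1.992 mg/L.
12.0 µg/L = 0.012 mg/L.
After input C: C = (7.25·1.992 + 0.166·0.012) / 7.416 = 1.948 mg/L.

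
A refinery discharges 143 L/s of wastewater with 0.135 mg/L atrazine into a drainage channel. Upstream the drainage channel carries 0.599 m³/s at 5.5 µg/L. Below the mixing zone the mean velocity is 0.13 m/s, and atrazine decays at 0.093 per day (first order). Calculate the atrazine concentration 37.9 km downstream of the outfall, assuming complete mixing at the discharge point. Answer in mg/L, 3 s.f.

0.0223 mg/L

143 L/s = 0.143 m³/s.
5.5 µg/L = 0.0055 mg/L.
After complete mixing, C₀ = (0.143·0.135 + 0.599·0.0055) / 0.742 = 0.03046 mg/L.
Travel time t = 3.79e+04 m / 0.13 m/s = 2.915e+05 s = 3.374 d.
C = 0.03046·exp(−0.093·3.374) = 0.03046·0.7307 = 0.02225 mg/L.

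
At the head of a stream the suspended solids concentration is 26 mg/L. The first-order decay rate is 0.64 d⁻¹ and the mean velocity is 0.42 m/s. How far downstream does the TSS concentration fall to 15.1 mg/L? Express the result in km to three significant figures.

30.8 km

From C = C₀·e^(−kt), t = ln(C₀/C)/k = ln(26/15.1)/0.64 = 0.5434/0.64 = 0.8491 d.
Distance = v·t = 0.42 m/s × 7.336e+04 s = 3.081e+04 m = 30.81 km.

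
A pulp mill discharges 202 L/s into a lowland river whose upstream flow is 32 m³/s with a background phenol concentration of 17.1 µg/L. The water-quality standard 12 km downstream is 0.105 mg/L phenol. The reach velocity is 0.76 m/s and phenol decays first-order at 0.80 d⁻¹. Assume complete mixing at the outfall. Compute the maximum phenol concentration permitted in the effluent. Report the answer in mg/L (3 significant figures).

16.7 mg/L

202 L/s = 0.202 m³/s.
17.1 µg/L = 0.0171 mg/L.
Travel time to the compliance point: t = 1.2e+04/0.76 = 1.579e+04 s = 0.1827 d; decay factor exp(−0.80·0.1827) = 0.864.
So the concentration just after mixing may be at most 0.105/0.864 = 0.1215 mg/L.
Mass balance: 0.1215·32.2 = 0.202·Cₑ + 32·0.0171.
Cₑ = (3.914 − 0.5472) / 0.202 = 16.66 mg/L.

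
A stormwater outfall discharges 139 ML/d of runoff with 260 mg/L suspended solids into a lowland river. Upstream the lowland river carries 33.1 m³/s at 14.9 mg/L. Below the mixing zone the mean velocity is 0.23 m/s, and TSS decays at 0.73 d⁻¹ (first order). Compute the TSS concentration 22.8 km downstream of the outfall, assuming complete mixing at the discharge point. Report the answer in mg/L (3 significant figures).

139 ML/d = 1.609 m³/s.
After complete mixing, C₀ = (1.609·260 + 33.1·14.9) / 34.71 = 26.26 mg/L.
Travel time t = 2.28e+04 m / 0.23 m/s = 9.913e+04 s = 1.147 d.
C = 26.26·exp(−0.73·1.147) = 26.26·0.4328 = 11.36 mg/L.

11.4 mg/L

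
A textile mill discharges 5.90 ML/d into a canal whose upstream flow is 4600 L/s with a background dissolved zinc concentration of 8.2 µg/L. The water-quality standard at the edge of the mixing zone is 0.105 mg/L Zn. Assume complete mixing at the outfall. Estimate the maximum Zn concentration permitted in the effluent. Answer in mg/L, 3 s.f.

6.63 mg/L

5.90 ML/d = 0.06829 m³/s.
4600 L/s = 4.6 m³/s.
8.2 µg/L = 0.0082 mg/L.
Mass balance: 0.105·4.668 = 0.06829·Cₑ + 4.6·0.0082.
Cₑ = (0.4902 − 0.03772) / 0.06829 = 6.626 mg/L.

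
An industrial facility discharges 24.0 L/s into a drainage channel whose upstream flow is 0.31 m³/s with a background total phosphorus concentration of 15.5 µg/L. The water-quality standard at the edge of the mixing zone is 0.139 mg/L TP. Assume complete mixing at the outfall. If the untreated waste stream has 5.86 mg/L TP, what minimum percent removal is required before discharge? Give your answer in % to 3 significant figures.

24.0 L/s = 0.024 m³/s.
15.5 µg/L = 0.0155 mg/L.
Mass balance: 0.139·0.334 = 0.024·Cₑ + 0.31·0.0155.
Cₑ = (0.04643 − 0.004805) / 0.024 = 1.734 mg/L.
Required removal = 1 − 1.734/5.86 = 70.41 %.

70.4 %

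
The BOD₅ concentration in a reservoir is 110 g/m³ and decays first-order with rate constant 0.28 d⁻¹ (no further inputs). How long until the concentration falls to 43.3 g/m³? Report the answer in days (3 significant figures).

3.33 d

t = ln(C₀/C)/k = ln(110/43.3)/0.28 = 0.9323/0.28 = 3.33 d.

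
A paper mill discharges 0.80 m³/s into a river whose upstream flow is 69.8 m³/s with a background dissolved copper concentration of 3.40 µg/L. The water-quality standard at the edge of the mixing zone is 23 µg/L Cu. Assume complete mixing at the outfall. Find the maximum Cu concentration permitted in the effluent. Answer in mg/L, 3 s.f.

1.73 mg/L

3.40 µg/L = 0.0034 mg/L.
23 µg/L = 0.023 mg/L.
Mass balance: 0.023·70.6 = 0.8·Cₑ + 69.8·0.0034.
Cₑ = (1.624 − 0.2373) / 0.8 = 1.733 mg/L.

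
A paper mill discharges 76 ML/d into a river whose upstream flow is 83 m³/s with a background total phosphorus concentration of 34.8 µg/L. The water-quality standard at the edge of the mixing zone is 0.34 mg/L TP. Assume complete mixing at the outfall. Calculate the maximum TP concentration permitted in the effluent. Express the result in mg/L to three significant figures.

29.1 mg/L

76 ML/d = 0.8796 m³/s.
34.8 µg/L = 0.0348 mg/L.
Mass balance: 0.34·83.88 = 0.8796·Cₑ + 83·0.0348.
Cₑ = (28.52 − 2.888) / 0.8796 = 29.14 mg/L.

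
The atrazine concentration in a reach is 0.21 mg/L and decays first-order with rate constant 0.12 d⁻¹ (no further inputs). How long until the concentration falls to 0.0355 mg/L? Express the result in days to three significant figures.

14.8 d

t = ln(C₀/C)/k = ln(0.21/0.0355)/0.12 = 1.778/0.12 = 14.81 d.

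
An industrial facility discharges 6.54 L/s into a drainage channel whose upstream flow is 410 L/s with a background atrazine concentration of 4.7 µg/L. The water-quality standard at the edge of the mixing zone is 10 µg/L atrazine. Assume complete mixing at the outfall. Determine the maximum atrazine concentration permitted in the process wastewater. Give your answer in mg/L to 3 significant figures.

6.54 L/s = 0.00654 m³/s.
410 L/s = 0.41 m³/s.
4.7 µg/L = 0.0047 mg/L.
10 µg/L = 0.01 mg/L.
Mass balance: 0.01·0.4165 = 0.00654·Cₑ + 0.41·0.0047.
Cₑ = (0.004165 − 0.001927) / 0.00654 = 0.3423 mg/L.

0.342 mg/L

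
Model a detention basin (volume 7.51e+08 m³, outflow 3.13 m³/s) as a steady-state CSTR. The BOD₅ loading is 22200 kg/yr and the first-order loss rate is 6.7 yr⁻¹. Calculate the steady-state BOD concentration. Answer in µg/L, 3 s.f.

4.33 µg/L

Outflow Q = 3.13 m³/s × 3.156e+07 s/yr = 9.878e+07 m³/yr.
Steady-state CSTR mass balance: W = Q·C + k·V·C, so C = W/(Q + kV).
Q + kV = 9.878e+07 + 6.7·7.51e+08 = 5.13e+09 m³/yr.
C = 22200/5.13e+09 = 4.327e-06 kg/m³ = 0.004327 mg/L = 4.327 µg/L.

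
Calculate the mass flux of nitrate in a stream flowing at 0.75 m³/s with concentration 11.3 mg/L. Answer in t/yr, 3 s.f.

267 t/yr

Mass flux = Q·C = 0.75 m³/s × 11.3 g/m³ = 8.475 g/s.
= 8.475 g/s × 31.56 = 267.5 t/yr.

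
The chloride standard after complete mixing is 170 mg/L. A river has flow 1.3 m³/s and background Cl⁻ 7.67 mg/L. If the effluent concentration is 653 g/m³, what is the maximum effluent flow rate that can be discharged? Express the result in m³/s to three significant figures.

Mass balance at complete mixing: C_std·(Q_w + Q_r) = Q_w·C_e + Q_r·C_b.
Rearranging, Q_w = Q_r·(C_std − C_b)/(C_e − C_std) = 1.3·(170 − 7.67) / (653 − 170) = 0.4369 m³/s.

0.437 m³/s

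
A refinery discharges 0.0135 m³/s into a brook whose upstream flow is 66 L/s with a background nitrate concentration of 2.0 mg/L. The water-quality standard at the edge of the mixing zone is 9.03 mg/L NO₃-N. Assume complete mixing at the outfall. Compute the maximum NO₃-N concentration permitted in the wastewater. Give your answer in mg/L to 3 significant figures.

66 L/s = 0.066 m³/s.
Mass balance: 9.03·0.0795 = 0.0135·Cₑ + 0.066·2.
Cₑ = (0.7179 − 0.132) / 0.0135 = 43.4 mg/L.

43.4 mg/L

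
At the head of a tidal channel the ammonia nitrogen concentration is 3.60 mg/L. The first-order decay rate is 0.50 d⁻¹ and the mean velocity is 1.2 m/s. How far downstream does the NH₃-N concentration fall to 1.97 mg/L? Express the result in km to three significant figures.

From C = C₀·e^(−kt), t = ln(C₀/C)/k = ln(3.60/1.97)/0.50 = 0.6029/0.50 = 1.206 d.
Distance = v·t = 1.2 m/s × 1.042e+05 s = 1.25e+05 m = 125 km.

125 km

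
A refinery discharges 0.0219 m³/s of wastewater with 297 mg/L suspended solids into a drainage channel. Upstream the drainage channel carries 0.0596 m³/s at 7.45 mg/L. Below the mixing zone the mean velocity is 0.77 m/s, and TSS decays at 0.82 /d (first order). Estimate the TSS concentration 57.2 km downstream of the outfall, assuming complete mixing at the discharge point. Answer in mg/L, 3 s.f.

After complete mixing, C₀ = (0.0219·297 + 0.0596·7.45) / 0.0815 = 85.26 mg/L.
Travel time t = 5.72e+04 m / 0.77 m/s = 7.429e+04 s = 0.8598 d.
C = 85.26·exp(−0.82·0.8598) = 85.26·0.4941 = 42.12 mg/L.

42.1 mg/L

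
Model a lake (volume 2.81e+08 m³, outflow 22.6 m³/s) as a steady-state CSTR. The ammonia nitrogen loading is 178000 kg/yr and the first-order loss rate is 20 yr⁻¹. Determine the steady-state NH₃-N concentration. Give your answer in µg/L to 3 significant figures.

Outflow Q = 22.6 m³/s × 3.156e+07 s/yr = 7.132e+08 m³/yr.
Steady-state CSTR mass balance: W = Q·C + k·V·C, so C = W/(Q + kV).
Q + kV = 7.132e+08 + 20·2.81e+08 = 6.333e+09 m³/yr.
C = 178000/6.333e+09 = 2.811e-05 kg/m³ = 0.02811 mg/L = 28.11 µg/L.

28.1 µg/L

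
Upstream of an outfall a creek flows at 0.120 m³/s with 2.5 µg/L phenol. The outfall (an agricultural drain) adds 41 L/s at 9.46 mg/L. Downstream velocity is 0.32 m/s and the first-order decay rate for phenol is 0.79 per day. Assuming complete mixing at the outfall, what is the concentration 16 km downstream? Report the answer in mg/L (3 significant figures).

1.53 mg/L

41 L/s = 0.041 m³/s.
2.5 µg/L = 0.0025 mg/L.
After complete mixing, C₀ = (0.041·9.46 + 0.12·0.0025) / 0.161 = 2.411 mg/L.
Travel time t = 1.6e+04 m / 0.32 m/s = 5e+04 s = 0.5787 d.
C = 2.411·exp(−0.79·0.5787) = 2.411·0.6331 = 1.526 mg/L.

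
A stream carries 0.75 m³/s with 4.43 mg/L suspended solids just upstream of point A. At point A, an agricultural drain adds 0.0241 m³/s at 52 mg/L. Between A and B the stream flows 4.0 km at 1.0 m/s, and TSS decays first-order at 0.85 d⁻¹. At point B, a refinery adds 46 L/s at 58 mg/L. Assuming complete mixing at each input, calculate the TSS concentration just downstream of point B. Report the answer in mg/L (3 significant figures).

After input A: C = (0.75·4.43 + 0.0241·52) / 0.7741 = 5.911 mg/L.
Over the 4.0 km reach to input B (t = 4000 s = 0.0463 d), decay gives C = 5.911·exp(−0.85·0.0463) = 5.683 mg/L.
46 L/s = 0.046 m³/s.
After input B: C = (0.7741·5.683 + 0.046·58) / 0.8201 = 8.617 mg/L.

8.62 mg/L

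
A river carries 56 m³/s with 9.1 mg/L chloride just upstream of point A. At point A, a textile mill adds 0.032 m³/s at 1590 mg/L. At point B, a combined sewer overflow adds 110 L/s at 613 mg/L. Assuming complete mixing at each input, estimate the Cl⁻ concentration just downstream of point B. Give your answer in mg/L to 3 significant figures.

11.2 mg/L

After input A: C = (56·9.1 + 0.032·1590) / 56.03 = 10 mg/L.
110 L/s = 0.11 m³/s.
After input B: C = (56.03·10 + 0.11·613) / 56.14 = 11.18 mg/L.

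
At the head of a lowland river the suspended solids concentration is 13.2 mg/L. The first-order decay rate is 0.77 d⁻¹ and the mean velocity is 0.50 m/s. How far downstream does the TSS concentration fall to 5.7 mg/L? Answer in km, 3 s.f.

From C = C₀·e^(−kt), t = ln(C₀/C)/k = ln(13.2/5.7)/0.77 = 0.8398/0.77 = 1.091 d.
Distance = v·t = 0.50 m/s × 9.423e+04 s = 4.711e+04 m = 47.11 km.

47.1 km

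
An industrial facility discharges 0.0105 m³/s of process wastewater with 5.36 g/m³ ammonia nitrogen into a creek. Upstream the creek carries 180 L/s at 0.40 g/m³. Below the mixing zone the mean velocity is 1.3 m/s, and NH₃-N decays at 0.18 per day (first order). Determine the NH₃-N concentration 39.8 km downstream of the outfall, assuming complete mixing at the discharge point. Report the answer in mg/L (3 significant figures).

0.632 mg/L

180 L/s = 0.18 m³/s.
After complete mixing, C₀ = (0.0105·5.36 + 0.18·0.4) / 0.1905 = 0.6734 mg/L.
Travel time t = 3.98e+04 m / 1.3 m/s = 3.062e+04 s = 0.3543 d.
C = 0.6734·exp(−0.18·0.3543) = 0.6734·0.9382 = 0.6318 mg/L.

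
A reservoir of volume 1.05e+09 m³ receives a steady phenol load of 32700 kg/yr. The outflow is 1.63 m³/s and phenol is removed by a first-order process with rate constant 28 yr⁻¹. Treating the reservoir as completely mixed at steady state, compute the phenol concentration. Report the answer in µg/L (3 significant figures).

1.11 µg/L

Outflow Q = 1.63 m³/s × 3.156e+07 s/yr = 5.144e+07 m³/yr.
Steady-state CSTR mass balance: W = Q·C + k·V·C, so C = W/(Q + kV).
Q + kV = 5.144e+07 + 28·1.05e+09 = 2.945e+10 m³/yr.
C = 32700/2.945e+10 = 1.11e-06 kg/m³ = 0.00111 mg/L = 1.11 µg/L.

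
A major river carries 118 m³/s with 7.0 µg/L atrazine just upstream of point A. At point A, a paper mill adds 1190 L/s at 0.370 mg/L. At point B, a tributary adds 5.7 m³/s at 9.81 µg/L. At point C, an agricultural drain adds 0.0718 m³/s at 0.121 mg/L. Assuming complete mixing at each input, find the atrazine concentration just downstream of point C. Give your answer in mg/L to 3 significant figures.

7.0 µg/L = 0.007 mg/L.
1190 L/s = 1.19 m³/s.
After input A: C = (118·0.007 + 1.19·0.37) / 119.2 = 0.01062 mg/L.
9.81 µg/L = 0.00981 mg/L.
After input B: C = (119.2·0.01062 + 5.7·0.00981) / 124.9 = 0.01059 mg/L.
After input C: C = (124.9·0.01059 + 0.0718·0.121) / 125 = 0.01065 mg/L.

0.0107 mg/L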